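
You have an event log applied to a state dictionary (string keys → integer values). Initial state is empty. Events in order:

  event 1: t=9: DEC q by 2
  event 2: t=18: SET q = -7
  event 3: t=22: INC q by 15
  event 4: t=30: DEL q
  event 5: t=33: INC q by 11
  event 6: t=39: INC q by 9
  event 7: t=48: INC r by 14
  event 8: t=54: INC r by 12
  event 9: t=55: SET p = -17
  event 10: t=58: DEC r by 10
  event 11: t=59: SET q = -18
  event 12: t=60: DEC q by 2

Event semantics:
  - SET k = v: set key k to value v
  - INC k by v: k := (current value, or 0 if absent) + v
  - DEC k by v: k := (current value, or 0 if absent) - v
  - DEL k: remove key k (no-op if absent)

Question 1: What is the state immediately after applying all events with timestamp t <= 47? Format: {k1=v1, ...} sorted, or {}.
Answer: {q=20}

Derivation:
Apply events with t <= 47 (6 events):
  after event 1 (t=9: DEC q by 2): {q=-2}
  after event 2 (t=18: SET q = -7): {q=-7}
  after event 3 (t=22: INC q by 15): {q=8}
  after event 4 (t=30: DEL q): {}
  after event 5 (t=33: INC q by 11): {q=11}
  after event 6 (t=39: INC q by 9): {q=20}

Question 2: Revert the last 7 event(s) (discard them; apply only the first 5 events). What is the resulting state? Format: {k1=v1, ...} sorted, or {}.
Keep first 5 events (discard last 7):
  after event 1 (t=9: DEC q by 2): {q=-2}
  after event 2 (t=18: SET q = -7): {q=-7}
  after event 3 (t=22: INC q by 15): {q=8}
  after event 4 (t=30: DEL q): {}
  after event 5 (t=33: INC q by 11): {q=11}

Answer: {q=11}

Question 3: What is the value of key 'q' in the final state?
Answer: -20

Derivation:
Track key 'q' through all 12 events:
  event 1 (t=9: DEC q by 2): q (absent) -> -2
  event 2 (t=18: SET q = -7): q -2 -> -7
  event 3 (t=22: INC q by 15): q -7 -> 8
  event 4 (t=30: DEL q): q 8 -> (absent)
  event 5 (t=33: INC q by 11): q (absent) -> 11
  event 6 (t=39: INC q by 9): q 11 -> 20
  event 7 (t=48: INC r by 14): q unchanged
  event 8 (t=54: INC r by 12): q unchanged
  event 9 (t=55: SET p = -17): q unchanged
  event 10 (t=58: DEC r by 10): q unchanged
  event 11 (t=59: SET q = -18): q 20 -> -18
  event 12 (t=60: DEC q by 2): q -18 -> -20
Final: q = -20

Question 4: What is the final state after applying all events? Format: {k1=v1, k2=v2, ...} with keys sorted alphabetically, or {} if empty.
Answer: {p=-17, q=-20, r=16}

Derivation:
  after event 1 (t=9: DEC q by 2): {q=-2}
  after event 2 (t=18: SET q = -7): {q=-7}
  after event 3 (t=22: INC q by 15): {q=8}
  after event 4 (t=30: DEL q): {}
  after event 5 (t=33: INC q by 11): {q=11}
  after event 6 (t=39: INC q by 9): {q=20}
  after event 7 (t=48: INC r by 14): {q=20, r=14}
  after event 8 (t=54: INC r by 12): {q=20, r=26}
  after event 9 (t=55: SET p = -17): {p=-17, q=20, r=26}
  after event 10 (t=58: DEC r by 10): {p=-17, q=20, r=16}
  after event 11 (t=59: SET q = -18): {p=-17, q=-18, r=16}
  after event 12 (t=60: DEC q by 2): {p=-17, q=-20, r=16}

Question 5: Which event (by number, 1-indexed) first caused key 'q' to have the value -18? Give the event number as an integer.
Looking for first event where q becomes -18:
  event 1: q = -2
  event 2: q = -7
  event 3: q = 8
  event 4: q = (absent)
  event 5: q = 11
  event 6: q = 20
  event 7: q = 20
  event 8: q = 20
  event 9: q = 20
  event 10: q = 20
  event 11: q 20 -> -18  <-- first match

Answer: 11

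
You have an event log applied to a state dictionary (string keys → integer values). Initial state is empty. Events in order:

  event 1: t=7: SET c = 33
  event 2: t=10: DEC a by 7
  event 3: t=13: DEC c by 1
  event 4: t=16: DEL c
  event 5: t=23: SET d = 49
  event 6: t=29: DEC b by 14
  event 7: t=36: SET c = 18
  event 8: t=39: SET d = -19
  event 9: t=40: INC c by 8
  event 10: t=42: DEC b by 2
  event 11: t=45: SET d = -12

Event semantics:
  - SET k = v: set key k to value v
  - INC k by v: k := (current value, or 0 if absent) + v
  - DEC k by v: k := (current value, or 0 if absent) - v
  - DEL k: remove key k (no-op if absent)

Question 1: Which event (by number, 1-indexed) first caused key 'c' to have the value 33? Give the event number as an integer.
Answer: 1

Derivation:
Looking for first event where c becomes 33:
  event 1: c (absent) -> 33  <-- first match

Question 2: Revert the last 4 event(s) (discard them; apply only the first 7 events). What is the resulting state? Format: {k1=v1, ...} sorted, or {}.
Keep first 7 events (discard last 4):
  after event 1 (t=7: SET c = 33): {c=33}
  after event 2 (t=10: DEC a by 7): {a=-7, c=33}
  after event 3 (t=13: DEC c by 1): {a=-7, c=32}
  after event 4 (t=16: DEL c): {a=-7}
  after event 5 (t=23: SET d = 49): {a=-7, d=49}
  after event 6 (t=29: DEC b by 14): {a=-7, b=-14, d=49}
  after event 7 (t=36: SET c = 18): {a=-7, b=-14, c=18, d=49}

Answer: {a=-7, b=-14, c=18, d=49}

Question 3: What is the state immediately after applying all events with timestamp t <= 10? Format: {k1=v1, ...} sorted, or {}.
Apply events with t <= 10 (2 events):
  after event 1 (t=7: SET c = 33): {c=33}
  after event 2 (t=10: DEC a by 7): {a=-7, c=33}

Answer: {a=-7, c=33}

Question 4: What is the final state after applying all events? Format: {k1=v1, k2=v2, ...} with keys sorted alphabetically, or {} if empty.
Answer: {a=-7, b=-16, c=26, d=-12}

Derivation:
  after event 1 (t=7: SET c = 33): {c=33}
  after event 2 (t=10: DEC a by 7): {a=-7, c=33}
  after event 3 (t=13: DEC c by 1): {a=-7, c=32}
  after event 4 (t=16: DEL c): {a=-7}
  after event 5 (t=23: SET d = 49): {a=-7, d=49}
  after event 6 (t=29: DEC b by 14): {a=-7, b=-14, d=49}
  after event 7 (t=36: SET c = 18): {a=-7, b=-14, c=18, d=49}
  after event 8 (t=39: SET d = -19): {a=-7, b=-14, c=18, d=-19}
  after event 9 (t=40: INC c by 8): {a=-7, b=-14, c=26, d=-19}
  after event 10 (t=42: DEC b by 2): {a=-7, b=-16, c=26, d=-19}
  after event 11 (t=45: SET d = -12): {a=-7, b=-16, c=26, d=-12}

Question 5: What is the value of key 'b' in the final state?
Answer: -16

Derivation:
Track key 'b' through all 11 events:
  event 1 (t=7: SET c = 33): b unchanged
  event 2 (t=10: DEC a by 7): b unchanged
  event 3 (t=13: DEC c by 1): b unchanged
  event 4 (t=16: DEL c): b unchanged
  event 5 (t=23: SET d = 49): b unchanged
  event 6 (t=29: DEC b by 14): b (absent) -> -14
  event 7 (t=36: SET c = 18): b unchanged
  event 8 (t=39: SET d = -19): b unchanged
  event 9 (t=40: INC c by 8): b unchanged
  event 10 (t=42: DEC b by 2): b -14 -> -16
  event 11 (t=45: SET d = -12): b unchanged
Final: b = -16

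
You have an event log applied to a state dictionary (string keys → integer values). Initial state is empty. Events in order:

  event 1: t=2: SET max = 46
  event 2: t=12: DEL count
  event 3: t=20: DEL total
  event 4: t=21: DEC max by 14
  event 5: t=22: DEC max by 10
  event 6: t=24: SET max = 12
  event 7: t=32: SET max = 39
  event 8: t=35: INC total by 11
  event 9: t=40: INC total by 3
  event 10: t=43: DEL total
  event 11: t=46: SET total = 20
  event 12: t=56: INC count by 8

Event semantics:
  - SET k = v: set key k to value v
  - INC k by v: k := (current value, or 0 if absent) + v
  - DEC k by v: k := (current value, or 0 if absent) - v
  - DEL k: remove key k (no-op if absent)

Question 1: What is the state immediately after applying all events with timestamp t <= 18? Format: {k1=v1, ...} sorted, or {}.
Answer: {max=46}

Derivation:
Apply events with t <= 18 (2 events):
  after event 1 (t=2: SET max = 46): {max=46}
  after event 2 (t=12: DEL count): {max=46}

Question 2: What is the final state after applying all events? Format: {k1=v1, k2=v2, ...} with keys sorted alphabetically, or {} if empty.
  after event 1 (t=2: SET max = 46): {max=46}
  after event 2 (t=12: DEL count): {max=46}
  after event 3 (t=20: DEL total): {max=46}
  after event 4 (t=21: DEC max by 14): {max=32}
  after event 5 (t=22: DEC max by 10): {max=22}
  after event 6 (t=24: SET max = 12): {max=12}
  after event 7 (t=32: SET max = 39): {max=39}
  after event 8 (t=35: INC total by 11): {max=39, total=11}
  after event 9 (t=40: INC total by 3): {max=39, total=14}
  after event 10 (t=43: DEL total): {max=39}
  after event 11 (t=46: SET total = 20): {max=39, total=20}
  after event 12 (t=56: INC count by 8): {count=8, max=39, total=20}

Answer: {count=8, max=39, total=20}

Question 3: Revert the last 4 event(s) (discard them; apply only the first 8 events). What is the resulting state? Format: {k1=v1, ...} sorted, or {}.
Keep first 8 events (discard last 4):
  after event 1 (t=2: SET max = 46): {max=46}
  after event 2 (t=12: DEL count): {max=46}
  after event 3 (t=20: DEL total): {max=46}
  after event 4 (t=21: DEC max by 14): {max=32}
  after event 5 (t=22: DEC max by 10): {max=22}
  after event 6 (t=24: SET max = 12): {max=12}
  after event 7 (t=32: SET max = 39): {max=39}
  after event 8 (t=35: INC total by 11): {max=39, total=11}

Answer: {max=39, total=11}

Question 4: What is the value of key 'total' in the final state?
Track key 'total' through all 12 events:
  event 1 (t=2: SET max = 46): total unchanged
  event 2 (t=12: DEL count): total unchanged
  event 3 (t=20: DEL total): total (absent) -> (absent)
  event 4 (t=21: DEC max by 14): total unchanged
  event 5 (t=22: DEC max by 10): total unchanged
  event 6 (t=24: SET max = 12): total unchanged
  event 7 (t=32: SET max = 39): total unchanged
  event 8 (t=35: INC total by 11): total (absent) -> 11
  event 9 (t=40: INC total by 3): total 11 -> 14
  event 10 (t=43: DEL total): total 14 -> (absent)
  event 11 (t=46: SET total = 20): total (absent) -> 20
  event 12 (t=56: INC count by 8): total unchanged
Final: total = 20

Answer: 20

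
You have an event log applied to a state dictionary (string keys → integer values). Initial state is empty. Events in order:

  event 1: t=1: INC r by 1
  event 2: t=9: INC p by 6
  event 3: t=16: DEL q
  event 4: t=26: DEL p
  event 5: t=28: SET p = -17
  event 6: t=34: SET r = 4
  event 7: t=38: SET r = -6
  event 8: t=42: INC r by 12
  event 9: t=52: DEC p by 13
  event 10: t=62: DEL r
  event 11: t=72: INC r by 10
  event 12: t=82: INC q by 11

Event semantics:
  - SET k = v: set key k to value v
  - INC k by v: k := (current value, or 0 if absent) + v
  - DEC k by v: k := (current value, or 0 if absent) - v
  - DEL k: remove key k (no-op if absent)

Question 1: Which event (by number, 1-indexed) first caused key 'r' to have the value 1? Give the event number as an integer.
Answer: 1

Derivation:
Looking for first event where r becomes 1:
  event 1: r (absent) -> 1  <-- first match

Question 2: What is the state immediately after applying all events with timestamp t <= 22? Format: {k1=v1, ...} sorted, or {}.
Apply events with t <= 22 (3 events):
  after event 1 (t=1: INC r by 1): {r=1}
  after event 2 (t=9: INC p by 6): {p=6, r=1}
  after event 3 (t=16: DEL q): {p=6, r=1}

Answer: {p=6, r=1}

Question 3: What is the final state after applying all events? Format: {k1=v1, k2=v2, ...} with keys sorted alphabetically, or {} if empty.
  after event 1 (t=1: INC r by 1): {r=1}
  after event 2 (t=9: INC p by 6): {p=6, r=1}
  after event 3 (t=16: DEL q): {p=6, r=1}
  after event 4 (t=26: DEL p): {r=1}
  after event 5 (t=28: SET p = -17): {p=-17, r=1}
  after event 6 (t=34: SET r = 4): {p=-17, r=4}
  after event 7 (t=38: SET r = -6): {p=-17, r=-6}
  after event 8 (t=42: INC r by 12): {p=-17, r=6}
  after event 9 (t=52: DEC p by 13): {p=-30, r=6}
  after event 10 (t=62: DEL r): {p=-30}
  after event 11 (t=72: INC r by 10): {p=-30, r=10}
  after event 12 (t=82: INC q by 11): {p=-30, q=11, r=10}

Answer: {p=-30, q=11, r=10}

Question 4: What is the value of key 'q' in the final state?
Track key 'q' through all 12 events:
  event 1 (t=1: INC r by 1): q unchanged
  event 2 (t=9: INC p by 6): q unchanged
  event 3 (t=16: DEL q): q (absent) -> (absent)
  event 4 (t=26: DEL p): q unchanged
  event 5 (t=28: SET p = -17): q unchanged
  event 6 (t=34: SET r = 4): q unchanged
  event 7 (t=38: SET r = -6): q unchanged
  event 8 (t=42: INC r by 12): q unchanged
  event 9 (t=52: DEC p by 13): q unchanged
  event 10 (t=62: DEL r): q unchanged
  event 11 (t=72: INC r by 10): q unchanged
  event 12 (t=82: INC q by 11): q (absent) -> 11
Final: q = 11

Answer: 11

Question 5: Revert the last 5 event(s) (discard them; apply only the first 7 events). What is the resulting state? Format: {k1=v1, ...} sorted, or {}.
Keep first 7 events (discard last 5):
  after event 1 (t=1: INC r by 1): {r=1}
  after event 2 (t=9: INC p by 6): {p=6, r=1}
  after event 3 (t=16: DEL q): {p=6, r=1}
  after event 4 (t=26: DEL p): {r=1}
  after event 5 (t=28: SET p = -17): {p=-17, r=1}
  after event 6 (t=34: SET r = 4): {p=-17, r=4}
  after event 7 (t=38: SET r = -6): {p=-17, r=-6}

Answer: {p=-17, r=-6}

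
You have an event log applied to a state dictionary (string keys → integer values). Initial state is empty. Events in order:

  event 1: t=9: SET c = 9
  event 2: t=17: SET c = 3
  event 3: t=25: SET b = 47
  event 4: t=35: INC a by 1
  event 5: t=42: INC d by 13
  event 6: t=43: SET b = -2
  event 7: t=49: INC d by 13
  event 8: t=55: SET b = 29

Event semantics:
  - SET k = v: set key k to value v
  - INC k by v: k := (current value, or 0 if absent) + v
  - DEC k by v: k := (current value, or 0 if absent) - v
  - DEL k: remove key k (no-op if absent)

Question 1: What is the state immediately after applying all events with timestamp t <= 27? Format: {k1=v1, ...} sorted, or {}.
Answer: {b=47, c=3}

Derivation:
Apply events with t <= 27 (3 events):
  after event 1 (t=9: SET c = 9): {c=9}
  after event 2 (t=17: SET c = 3): {c=3}
  after event 3 (t=25: SET b = 47): {b=47, c=3}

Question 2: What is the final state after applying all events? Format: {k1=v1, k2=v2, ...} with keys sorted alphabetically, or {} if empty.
  after event 1 (t=9: SET c = 9): {c=9}
  after event 2 (t=17: SET c = 3): {c=3}
  after event 3 (t=25: SET b = 47): {b=47, c=3}
  after event 4 (t=35: INC a by 1): {a=1, b=47, c=3}
  after event 5 (t=42: INC d by 13): {a=1, b=47, c=3, d=13}
  after event 6 (t=43: SET b = -2): {a=1, b=-2, c=3, d=13}
  after event 7 (t=49: INC d by 13): {a=1, b=-2, c=3, d=26}
  after event 8 (t=55: SET b = 29): {a=1, b=29, c=3, d=26}

Answer: {a=1, b=29, c=3, d=26}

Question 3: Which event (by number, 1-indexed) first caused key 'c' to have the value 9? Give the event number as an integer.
Answer: 1

Derivation:
Looking for first event where c becomes 9:
  event 1: c (absent) -> 9  <-- first match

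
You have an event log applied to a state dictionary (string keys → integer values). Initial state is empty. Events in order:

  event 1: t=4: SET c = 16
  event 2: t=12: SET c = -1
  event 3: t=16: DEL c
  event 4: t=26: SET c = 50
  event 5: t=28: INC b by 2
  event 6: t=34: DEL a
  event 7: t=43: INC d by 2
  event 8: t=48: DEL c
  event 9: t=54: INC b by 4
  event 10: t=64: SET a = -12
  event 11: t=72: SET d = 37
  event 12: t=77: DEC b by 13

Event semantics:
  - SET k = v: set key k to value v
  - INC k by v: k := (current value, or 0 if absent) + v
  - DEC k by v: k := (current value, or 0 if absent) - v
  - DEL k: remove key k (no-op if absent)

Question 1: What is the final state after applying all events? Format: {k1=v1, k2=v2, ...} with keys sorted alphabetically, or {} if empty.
Answer: {a=-12, b=-7, d=37}

Derivation:
  after event 1 (t=4: SET c = 16): {c=16}
  after event 2 (t=12: SET c = -1): {c=-1}
  after event 3 (t=16: DEL c): {}
  after event 4 (t=26: SET c = 50): {c=50}
  after event 5 (t=28: INC b by 2): {b=2, c=50}
  after event 6 (t=34: DEL a): {b=2, c=50}
  after event 7 (t=43: INC d by 2): {b=2, c=50, d=2}
  after event 8 (t=48: DEL c): {b=2, d=2}
  after event 9 (t=54: INC b by 4): {b=6, d=2}
  after event 10 (t=64: SET a = -12): {a=-12, b=6, d=2}
  after event 11 (t=72: SET d = 37): {a=-12, b=6, d=37}
  after event 12 (t=77: DEC b by 13): {a=-12, b=-7, d=37}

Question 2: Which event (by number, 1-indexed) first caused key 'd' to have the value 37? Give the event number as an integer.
Answer: 11

Derivation:
Looking for first event where d becomes 37:
  event 7: d = 2
  event 8: d = 2
  event 9: d = 2
  event 10: d = 2
  event 11: d 2 -> 37  <-- first match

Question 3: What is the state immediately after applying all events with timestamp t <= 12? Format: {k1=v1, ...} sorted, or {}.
Answer: {c=-1}

Derivation:
Apply events with t <= 12 (2 events):
  after event 1 (t=4: SET c = 16): {c=16}
  after event 2 (t=12: SET c = -1): {c=-1}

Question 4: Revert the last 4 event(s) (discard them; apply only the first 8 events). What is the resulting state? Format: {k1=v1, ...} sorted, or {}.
Answer: {b=2, d=2}

Derivation:
Keep first 8 events (discard last 4):
  after event 1 (t=4: SET c = 16): {c=16}
  after event 2 (t=12: SET c = -1): {c=-1}
  after event 3 (t=16: DEL c): {}
  after event 4 (t=26: SET c = 50): {c=50}
  after event 5 (t=28: INC b by 2): {b=2, c=50}
  after event 6 (t=34: DEL a): {b=2, c=50}
  after event 7 (t=43: INC d by 2): {b=2, c=50, d=2}
  after event 8 (t=48: DEL c): {b=2, d=2}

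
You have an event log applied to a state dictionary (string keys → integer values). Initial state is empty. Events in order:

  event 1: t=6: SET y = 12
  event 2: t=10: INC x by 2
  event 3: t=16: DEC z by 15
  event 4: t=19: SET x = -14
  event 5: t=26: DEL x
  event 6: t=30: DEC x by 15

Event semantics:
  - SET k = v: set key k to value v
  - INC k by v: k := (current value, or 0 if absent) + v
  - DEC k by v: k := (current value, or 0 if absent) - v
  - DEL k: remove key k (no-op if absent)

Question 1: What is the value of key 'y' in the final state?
Answer: 12

Derivation:
Track key 'y' through all 6 events:
  event 1 (t=6: SET y = 12): y (absent) -> 12
  event 2 (t=10: INC x by 2): y unchanged
  event 3 (t=16: DEC z by 15): y unchanged
  event 4 (t=19: SET x = -14): y unchanged
  event 5 (t=26: DEL x): y unchanged
  event 6 (t=30: DEC x by 15): y unchanged
Final: y = 12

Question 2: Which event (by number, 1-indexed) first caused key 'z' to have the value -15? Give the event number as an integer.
Answer: 3

Derivation:
Looking for first event where z becomes -15:
  event 3: z (absent) -> -15  <-- first match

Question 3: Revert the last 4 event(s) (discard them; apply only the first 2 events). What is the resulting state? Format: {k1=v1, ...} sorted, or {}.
Keep first 2 events (discard last 4):
  after event 1 (t=6: SET y = 12): {y=12}
  after event 2 (t=10: INC x by 2): {x=2, y=12}

Answer: {x=2, y=12}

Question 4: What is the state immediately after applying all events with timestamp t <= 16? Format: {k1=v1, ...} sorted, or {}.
Answer: {x=2, y=12, z=-15}

Derivation:
Apply events with t <= 16 (3 events):
  after event 1 (t=6: SET y = 12): {y=12}
  after event 2 (t=10: INC x by 2): {x=2, y=12}
  after event 3 (t=16: DEC z by 15): {x=2, y=12, z=-15}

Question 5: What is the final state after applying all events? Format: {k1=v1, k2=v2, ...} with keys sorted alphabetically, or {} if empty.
Answer: {x=-15, y=12, z=-15}

Derivation:
  after event 1 (t=6: SET y = 12): {y=12}
  after event 2 (t=10: INC x by 2): {x=2, y=12}
  after event 3 (t=16: DEC z by 15): {x=2, y=12, z=-15}
  after event 4 (t=19: SET x = -14): {x=-14, y=12, z=-15}
  after event 5 (t=26: DEL x): {y=12, z=-15}
  after event 6 (t=30: DEC x by 15): {x=-15, y=12, z=-15}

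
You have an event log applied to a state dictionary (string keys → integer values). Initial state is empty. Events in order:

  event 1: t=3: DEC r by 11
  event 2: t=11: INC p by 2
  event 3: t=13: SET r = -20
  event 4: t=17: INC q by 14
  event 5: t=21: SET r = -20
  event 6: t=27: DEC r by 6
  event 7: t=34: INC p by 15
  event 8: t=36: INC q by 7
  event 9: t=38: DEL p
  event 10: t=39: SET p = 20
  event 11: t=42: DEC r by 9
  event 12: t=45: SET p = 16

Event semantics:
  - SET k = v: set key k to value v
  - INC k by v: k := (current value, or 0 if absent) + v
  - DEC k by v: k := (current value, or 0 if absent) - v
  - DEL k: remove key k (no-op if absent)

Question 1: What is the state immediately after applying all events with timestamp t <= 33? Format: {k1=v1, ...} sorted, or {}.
Apply events with t <= 33 (6 events):
  after event 1 (t=3: DEC r by 11): {r=-11}
  after event 2 (t=11: INC p by 2): {p=2, r=-11}
  after event 3 (t=13: SET r = -20): {p=2, r=-20}
  after event 4 (t=17: INC q by 14): {p=2, q=14, r=-20}
  after event 5 (t=21: SET r = -20): {p=2, q=14, r=-20}
  after event 6 (t=27: DEC r by 6): {p=2, q=14, r=-26}

Answer: {p=2, q=14, r=-26}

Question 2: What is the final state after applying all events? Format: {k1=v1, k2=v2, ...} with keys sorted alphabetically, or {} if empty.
Answer: {p=16, q=21, r=-35}

Derivation:
  after event 1 (t=3: DEC r by 11): {r=-11}
  after event 2 (t=11: INC p by 2): {p=2, r=-11}
  after event 3 (t=13: SET r = -20): {p=2, r=-20}
  after event 4 (t=17: INC q by 14): {p=2, q=14, r=-20}
  after event 5 (t=21: SET r = -20): {p=2, q=14, r=-20}
  after event 6 (t=27: DEC r by 6): {p=2, q=14, r=-26}
  after event 7 (t=34: INC p by 15): {p=17, q=14, r=-26}
  after event 8 (t=36: INC q by 7): {p=17, q=21, r=-26}
  after event 9 (t=38: DEL p): {q=21, r=-26}
  after event 10 (t=39: SET p = 20): {p=20, q=21, r=-26}
  after event 11 (t=42: DEC r by 9): {p=20, q=21, r=-35}
  after event 12 (t=45: SET p = 16): {p=16, q=21, r=-35}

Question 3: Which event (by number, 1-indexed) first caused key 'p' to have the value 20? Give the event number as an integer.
Looking for first event where p becomes 20:
  event 2: p = 2
  event 3: p = 2
  event 4: p = 2
  event 5: p = 2
  event 6: p = 2
  event 7: p = 17
  event 8: p = 17
  event 9: p = (absent)
  event 10: p (absent) -> 20  <-- first match

Answer: 10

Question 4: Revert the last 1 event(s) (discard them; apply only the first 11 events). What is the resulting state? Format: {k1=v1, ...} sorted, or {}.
Keep first 11 events (discard last 1):
  after event 1 (t=3: DEC r by 11): {r=-11}
  after event 2 (t=11: INC p by 2): {p=2, r=-11}
  after event 3 (t=13: SET r = -20): {p=2, r=-20}
  after event 4 (t=17: INC q by 14): {p=2, q=14, r=-20}
  after event 5 (t=21: SET r = -20): {p=2, q=14, r=-20}
  after event 6 (t=27: DEC r by 6): {p=2, q=14, r=-26}
  after event 7 (t=34: INC p by 15): {p=17, q=14, r=-26}
  after event 8 (t=36: INC q by 7): {p=17, q=21, r=-26}
  after event 9 (t=38: DEL p): {q=21, r=-26}
  after event 10 (t=39: SET p = 20): {p=20, q=21, r=-26}
  after event 11 (t=42: DEC r by 9): {p=20, q=21, r=-35}

Answer: {p=20, q=21, r=-35}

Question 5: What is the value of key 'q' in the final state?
Answer: 21

Derivation:
Track key 'q' through all 12 events:
  event 1 (t=3: DEC r by 11): q unchanged
  event 2 (t=11: INC p by 2): q unchanged
  event 3 (t=13: SET r = -20): q unchanged
  event 4 (t=17: INC q by 14): q (absent) -> 14
  event 5 (t=21: SET r = -20): q unchanged
  event 6 (t=27: DEC r by 6): q unchanged
  event 7 (t=34: INC p by 15): q unchanged
  event 8 (t=36: INC q by 7): q 14 -> 21
  event 9 (t=38: DEL p): q unchanged
  event 10 (t=39: SET p = 20): q unchanged
  event 11 (t=42: DEC r by 9): q unchanged
  event 12 (t=45: SET p = 16): q unchanged
Final: q = 21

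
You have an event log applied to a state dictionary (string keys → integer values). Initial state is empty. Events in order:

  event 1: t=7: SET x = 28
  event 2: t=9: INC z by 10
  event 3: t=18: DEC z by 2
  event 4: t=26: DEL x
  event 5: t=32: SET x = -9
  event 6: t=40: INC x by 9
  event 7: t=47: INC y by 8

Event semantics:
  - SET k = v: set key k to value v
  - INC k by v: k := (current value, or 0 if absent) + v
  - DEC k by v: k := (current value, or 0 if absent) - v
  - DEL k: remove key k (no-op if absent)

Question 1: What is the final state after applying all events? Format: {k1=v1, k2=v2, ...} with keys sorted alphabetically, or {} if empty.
Answer: {x=0, y=8, z=8}

Derivation:
  after event 1 (t=7: SET x = 28): {x=28}
  after event 2 (t=9: INC z by 10): {x=28, z=10}
  after event 3 (t=18: DEC z by 2): {x=28, z=8}
  after event 4 (t=26: DEL x): {z=8}
  after event 5 (t=32: SET x = -9): {x=-9, z=8}
  after event 6 (t=40: INC x by 9): {x=0, z=8}
  after event 7 (t=47: INC y by 8): {x=0, y=8, z=8}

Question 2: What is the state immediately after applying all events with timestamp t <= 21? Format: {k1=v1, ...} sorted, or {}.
Answer: {x=28, z=8}

Derivation:
Apply events with t <= 21 (3 events):
  after event 1 (t=7: SET x = 28): {x=28}
  after event 2 (t=9: INC z by 10): {x=28, z=10}
  after event 3 (t=18: DEC z by 2): {x=28, z=8}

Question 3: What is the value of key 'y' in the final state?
Answer: 8

Derivation:
Track key 'y' through all 7 events:
  event 1 (t=7: SET x = 28): y unchanged
  event 2 (t=9: INC z by 10): y unchanged
  event 3 (t=18: DEC z by 2): y unchanged
  event 4 (t=26: DEL x): y unchanged
  event 5 (t=32: SET x = -9): y unchanged
  event 6 (t=40: INC x by 9): y unchanged
  event 7 (t=47: INC y by 8): y (absent) -> 8
Final: y = 8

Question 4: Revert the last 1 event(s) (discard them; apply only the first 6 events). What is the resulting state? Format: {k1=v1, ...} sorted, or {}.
Answer: {x=0, z=8}

Derivation:
Keep first 6 events (discard last 1):
  after event 1 (t=7: SET x = 28): {x=28}
  after event 2 (t=9: INC z by 10): {x=28, z=10}
  after event 3 (t=18: DEC z by 2): {x=28, z=8}
  after event 4 (t=26: DEL x): {z=8}
  after event 5 (t=32: SET x = -9): {x=-9, z=8}
  after event 6 (t=40: INC x by 9): {x=0, z=8}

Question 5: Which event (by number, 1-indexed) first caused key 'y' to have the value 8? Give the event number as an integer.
Looking for first event where y becomes 8:
  event 7: y (absent) -> 8  <-- first match

Answer: 7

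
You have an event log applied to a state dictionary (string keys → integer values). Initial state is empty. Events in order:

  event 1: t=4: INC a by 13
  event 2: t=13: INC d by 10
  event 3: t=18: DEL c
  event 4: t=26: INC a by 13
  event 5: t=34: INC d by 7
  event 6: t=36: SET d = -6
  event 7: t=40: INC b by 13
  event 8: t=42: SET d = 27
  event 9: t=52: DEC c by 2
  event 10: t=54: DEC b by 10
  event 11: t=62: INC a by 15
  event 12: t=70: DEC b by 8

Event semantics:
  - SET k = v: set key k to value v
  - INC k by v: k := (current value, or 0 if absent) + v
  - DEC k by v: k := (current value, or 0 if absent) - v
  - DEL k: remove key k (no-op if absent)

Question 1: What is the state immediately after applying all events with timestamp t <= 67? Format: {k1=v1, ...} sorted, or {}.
Apply events with t <= 67 (11 events):
  after event 1 (t=4: INC a by 13): {a=13}
  after event 2 (t=13: INC d by 10): {a=13, d=10}
  after event 3 (t=18: DEL c): {a=13, d=10}
  after event 4 (t=26: INC a by 13): {a=26, d=10}
  after event 5 (t=34: INC d by 7): {a=26, d=17}
  after event 6 (t=36: SET d = -6): {a=26, d=-6}
  after event 7 (t=40: INC b by 13): {a=26, b=13, d=-6}
  after event 8 (t=42: SET d = 27): {a=26, b=13, d=27}
  after event 9 (t=52: DEC c by 2): {a=26, b=13, c=-2, d=27}
  after event 10 (t=54: DEC b by 10): {a=26, b=3, c=-2, d=27}
  after event 11 (t=62: INC a by 15): {a=41, b=3, c=-2, d=27}

Answer: {a=41, b=3, c=-2, d=27}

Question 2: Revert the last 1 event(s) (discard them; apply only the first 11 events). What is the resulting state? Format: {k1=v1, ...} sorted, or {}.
Keep first 11 events (discard last 1):
  after event 1 (t=4: INC a by 13): {a=13}
  after event 2 (t=13: INC d by 10): {a=13, d=10}
  after event 3 (t=18: DEL c): {a=13, d=10}
  after event 4 (t=26: INC a by 13): {a=26, d=10}
  after event 5 (t=34: INC d by 7): {a=26, d=17}
  after event 6 (t=36: SET d = -6): {a=26, d=-6}
  after event 7 (t=40: INC b by 13): {a=26, b=13, d=-6}
  after event 8 (t=42: SET d = 27): {a=26, b=13, d=27}
  after event 9 (t=52: DEC c by 2): {a=26, b=13, c=-2, d=27}
  after event 10 (t=54: DEC b by 10): {a=26, b=3, c=-2, d=27}
  after event 11 (t=62: INC a by 15): {a=41, b=3, c=-2, d=27}

Answer: {a=41, b=3, c=-2, d=27}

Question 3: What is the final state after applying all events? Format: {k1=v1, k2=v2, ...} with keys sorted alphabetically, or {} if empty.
Answer: {a=41, b=-5, c=-2, d=27}

Derivation:
  after event 1 (t=4: INC a by 13): {a=13}
  after event 2 (t=13: INC d by 10): {a=13, d=10}
  after event 3 (t=18: DEL c): {a=13, d=10}
  after event 4 (t=26: INC a by 13): {a=26, d=10}
  after event 5 (t=34: INC d by 7): {a=26, d=17}
  after event 6 (t=36: SET d = -6): {a=26, d=-6}
  after event 7 (t=40: INC b by 13): {a=26, b=13, d=-6}
  after event 8 (t=42: SET d = 27): {a=26, b=13, d=27}
  after event 9 (t=52: DEC c by 2): {a=26, b=13, c=-2, d=27}
  after event 10 (t=54: DEC b by 10): {a=26, b=3, c=-2, d=27}
  after event 11 (t=62: INC a by 15): {a=41, b=3, c=-2, d=27}
  after event 12 (t=70: DEC b by 8): {a=41, b=-5, c=-2, d=27}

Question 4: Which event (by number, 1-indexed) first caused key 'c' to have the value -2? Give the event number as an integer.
Looking for first event where c becomes -2:
  event 9: c (absent) -> -2  <-- first match

Answer: 9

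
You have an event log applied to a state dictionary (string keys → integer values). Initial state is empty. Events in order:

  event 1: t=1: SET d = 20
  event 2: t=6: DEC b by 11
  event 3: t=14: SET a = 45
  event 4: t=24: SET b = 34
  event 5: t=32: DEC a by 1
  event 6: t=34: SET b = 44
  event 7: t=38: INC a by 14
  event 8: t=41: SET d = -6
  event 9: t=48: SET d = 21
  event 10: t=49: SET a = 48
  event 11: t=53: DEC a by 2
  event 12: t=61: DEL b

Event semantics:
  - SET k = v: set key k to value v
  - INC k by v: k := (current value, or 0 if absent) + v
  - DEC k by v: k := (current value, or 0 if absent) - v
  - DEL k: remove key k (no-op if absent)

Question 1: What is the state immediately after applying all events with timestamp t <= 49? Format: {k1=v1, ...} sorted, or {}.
Apply events with t <= 49 (10 events):
  after event 1 (t=1: SET d = 20): {d=20}
  after event 2 (t=6: DEC b by 11): {b=-11, d=20}
  after event 3 (t=14: SET a = 45): {a=45, b=-11, d=20}
  after event 4 (t=24: SET b = 34): {a=45, b=34, d=20}
  after event 5 (t=32: DEC a by 1): {a=44, b=34, d=20}
  after event 6 (t=34: SET b = 44): {a=44, b=44, d=20}
  after event 7 (t=38: INC a by 14): {a=58, b=44, d=20}
  after event 8 (t=41: SET d = -6): {a=58, b=44, d=-6}
  after event 9 (t=48: SET d = 21): {a=58, b=44, d=21}
  after event 10 (t=49: SET a = 48): {a=48, b=44, d=21}

Answer: {a=48, b=44, d=21}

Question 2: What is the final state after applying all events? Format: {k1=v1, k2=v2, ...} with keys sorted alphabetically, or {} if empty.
  after event 1 (t=1: SET d = 20): {d=20}
  after event 2 (t=6: DEC b by 11): {b=-11, d=20}
  after event 3 (t=14: SET a = 45): {a=45, b=-11, d=20}
  after event 4 (t=24: SET b = 34): {a=45, b=34, d=20}
  after event 5 (t=32: DEC a by 1): {a=44, b=34, d=20}
  after event 6 (t=34: SET b = 44): {a=44, b=44, d=20}
  after event 7 (t=38: INC a by 14): {a=58, b=44, d=20}
  after event 8 (t=41: SET d = -6): {a=58, b=44, d=-6}
  after event 9 (t=48: SET d = 21): {a=58, b=44, d=21}
  after event 10 (t=49: SET a = 48): {a=48, b=44, d=21}
  after event 11 (t=53: DEC a by 2): {a=46, b=44, d=21}
  after event 12 (t=61: DEL b): {a=46, d=21}

Answer: {a=46, d=21}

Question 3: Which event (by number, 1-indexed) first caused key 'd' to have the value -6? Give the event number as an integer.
Answer: 8

Derivation:
Looking for first event where d becomes -6:
  event 1: d = 20
  event 2: d = 20
  event 3: d = 20
  event 4: d = 20
  event 5: d = 20
  event 6: d = 20
  event 7: d = 20
  event 8: d 20 -> -6  <-- first match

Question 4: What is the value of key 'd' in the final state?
Answer: 21

Derivation:
Track key 'd' through all 12 events:
  event 1 (t=1: SET d = 20): d (absent) -> 20
  event 2 (t=6: DEC b by 11): d unchanged
  event 3 (t=14: SET a = 45): d unchanged
  event 4 (t=24: SET b = 34): d unchanged
  event 5 (t=32: DEC a by 1): d unchanged
  event 6 (t=34: SET b = 44): d unchanged
  event 7 (t=38: INC a by 14): d unchanged
  event 8 (t=41: SET d = -6): d 20 -> -6
  event 9 (t=48: SET d = 21): d -6 -> 21
  event 10 (t=49: SET a = 48): d unchanged
  event 11 (t=53: DEC a by 2): d unchanged
  event 12 (t=61: DEL b): d unchanged
Final: d = 21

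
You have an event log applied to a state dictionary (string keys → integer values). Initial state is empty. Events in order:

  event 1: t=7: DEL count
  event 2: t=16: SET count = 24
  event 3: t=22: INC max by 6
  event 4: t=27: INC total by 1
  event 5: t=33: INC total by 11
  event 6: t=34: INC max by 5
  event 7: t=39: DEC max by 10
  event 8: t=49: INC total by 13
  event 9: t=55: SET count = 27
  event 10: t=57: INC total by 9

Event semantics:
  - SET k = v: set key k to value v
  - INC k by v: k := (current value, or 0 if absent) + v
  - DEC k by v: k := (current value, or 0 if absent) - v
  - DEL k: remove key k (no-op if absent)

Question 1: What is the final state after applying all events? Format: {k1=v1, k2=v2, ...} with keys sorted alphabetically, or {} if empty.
Answer: {count=27, max=1, total=34}

Derivation:
  after event 1 (t=7: DEL count): {}
  after event 2 (t=16: SET count = 24): {count=24}
  after event 3 (t=22: INC max by 6): {count=24, max=6}
  after event 4 (t=27: INC total by 1): {count=24, max=6, total=1}
  after event 5 (t=33: INC total by 11): {count=24, max=6, total=12}
  after event 6 (t=34: INC max by 5): {count=24, max=11, total=12}
  after event 7 (t=39: DEC max by 10): {count=24, max=1, total=12}
  after event 8 (t=49: INC total by 13): {count=24, max=1, total=25}
  after event 9 (t=55: SET count = 27): {count=27, max=1, total=25}
  after event 10 (t=57: INC total by 9): {count=27, max=1, total=34}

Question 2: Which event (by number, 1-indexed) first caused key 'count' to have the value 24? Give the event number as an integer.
Answer: 2

Derivation:
Looking for first event where count becomes 24:
  event 2: count (absent) -> 24  <-- first match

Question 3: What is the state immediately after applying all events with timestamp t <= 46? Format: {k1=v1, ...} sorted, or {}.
Answer: {count=24, max=1, total=12}

Derivation:
Apply events with t <= 46 (7 events):
  after event 1 (t=7: DEL count): {}
  after event 2 (t=16: SET count = 24): {count=24}
  after event 3 (t=22: INC max by 6): {count=24, max=6}
  after event 4 (t=27: INC total by 1): {count=24, max=6, total=1}
  after event 5 (t=33: INC total by 11): {count=24, max=6, total=12}
  after event 6 (t=34: INC max by 5): {count=24, max=11, total=12}
  after event 7 (t=39: DEC max by 10): {count=24, max=1, total=12}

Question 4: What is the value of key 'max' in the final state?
Answer: 1

Derivation:
Track key 'max' through all 10 events:
  event 1 (t=7: DEL count): max unchanged
  event 2 (t=16: SET count = 24): max unchanged
  event 3 (t=22: INC max by 6): max (absent) -> 6
  event 4 (t=27: INC total by 1): max unchanged
  event 5 (t=33: INC total by 11): max unchanged
  event 6 (t=34: INC max by 5): max 6 -> 11
  event 7 (t=39: DEC max by 10): max 11 -> 1
  event 8 (t=49: INC total by 13): max unchanged
  event 9 (t=55: SET count = 27): max unchanged
  event 10 (t=57: INC total by 9): max unchanged
Final: max = 1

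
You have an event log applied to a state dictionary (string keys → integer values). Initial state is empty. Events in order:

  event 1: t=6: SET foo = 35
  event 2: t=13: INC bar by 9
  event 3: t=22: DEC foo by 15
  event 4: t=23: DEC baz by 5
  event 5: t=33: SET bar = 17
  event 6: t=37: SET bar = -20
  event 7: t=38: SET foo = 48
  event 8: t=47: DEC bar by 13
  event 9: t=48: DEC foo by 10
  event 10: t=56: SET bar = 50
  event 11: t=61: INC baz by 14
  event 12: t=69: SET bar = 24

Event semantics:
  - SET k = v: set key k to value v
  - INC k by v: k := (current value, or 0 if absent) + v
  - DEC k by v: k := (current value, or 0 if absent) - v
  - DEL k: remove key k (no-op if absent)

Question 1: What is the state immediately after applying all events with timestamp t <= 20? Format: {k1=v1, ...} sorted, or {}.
Answer: {bar=9, foo=35}

Derivation:
Apply events with t <= 20 (2 events):
  after event 1 (t=6: SET foo = 35): {foo=35}
  after event 2 (t=13: INC bar by 9): {bar=9, foo=35}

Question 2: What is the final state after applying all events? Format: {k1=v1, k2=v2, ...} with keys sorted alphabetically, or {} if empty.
Answer: {bar=24, baz=9, foo=38}

Derivation:
  after event 1 (t=6: SET foo = 35): {foo=35}
  after event 2 (t=13: INC bar by 9): {bar=9, foo=35}
  after event 3 (t=22: DEC foo by 15): {bar=9, foo=20}
  after event 4 (t=23: DEC baz by 5): {bar=9, baz=-5, foo=20}
  after event 5 (t=33: SET bar = 17): {bar=17, baz=-5, foo=20}
  after event 6 (t=37: SET bar = -20): {bar=-20, baz=-5, foo=20}
  after event 7 (t=38: SET foo = 48): {bar=-20, baz=-5, foo=48}
  after event 8 (t=47: DEC bar by 13): {bar=-33, baz=-5, foo=48}
  after event 9 (t=48: DEC foo by 10): {bar=-33, baz=-5, foo=38}
  after event 10 (t=56: SET bar = 50): {bar=50, baz=-5, foo=38}
  after event 11 (t=61: INC baz by 14): {bar=50, baz=9, foo=38}
  after event 12 (t=69: SET bar = 24): {bar=24, baz=9, foo=38}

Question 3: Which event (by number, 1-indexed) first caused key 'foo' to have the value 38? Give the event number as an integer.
Looking for first event where foo becomes 38:
  event 1: foo = 35
  event 2: foo = 35
  event 3: foo = 20
  event 4: foo = 20
  event 5: foo = 20
  event 6: foo = 20
  event 7: foo = 48
  event 8: foo = 48
  event 9: foo 48 -> 38  <-- first match

Answer: 9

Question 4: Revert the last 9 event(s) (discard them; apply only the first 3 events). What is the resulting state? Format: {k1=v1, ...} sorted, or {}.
Answer: {bar=9, foo=20}

Derivation:
Keep first 3 events (discard last 9):
  after event 1 (t=6: SET foo = 35): {foo=35}
  after event 2 (t=13: INC bar by 9): {bar=9, foo=35}
  after event 3 (t=22: DEC foo by 15): {bar=9, foo=20}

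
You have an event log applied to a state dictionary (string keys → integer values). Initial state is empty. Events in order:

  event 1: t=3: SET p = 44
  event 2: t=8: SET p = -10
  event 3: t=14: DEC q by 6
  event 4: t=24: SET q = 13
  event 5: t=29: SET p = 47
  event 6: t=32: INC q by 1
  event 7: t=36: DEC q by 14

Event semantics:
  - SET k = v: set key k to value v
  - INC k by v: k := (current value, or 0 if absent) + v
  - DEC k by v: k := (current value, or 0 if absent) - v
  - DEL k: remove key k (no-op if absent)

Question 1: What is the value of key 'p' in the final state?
Answer: 47

Derivation:
Track key 'p' through all 7 events:
  event 1 (t=3: SET p = 44): p (absent) -> 44
  event 2 (t=8: SET p = -10): p 44 -> -10
  event 3 (t=14: DEC q by 6): p unchanged
  event 4 (t=24: SET q = 13): p unchanged
  event 5 (t=29: SET p = 47): p -10 -> 47
  event 6 (t=32: INC q by 1): p unchanged
  event 7 (t=36: DEC q by 14): p unchanged
Final: p = 47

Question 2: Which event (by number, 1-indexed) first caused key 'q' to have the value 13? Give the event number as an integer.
Looking for first event where q becomes 13:
  event 3: q = -6
  event 4: q -6 -> 13  <-- first match

Answer: 4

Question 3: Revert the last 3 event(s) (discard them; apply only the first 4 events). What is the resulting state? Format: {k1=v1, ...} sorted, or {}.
Answer: {p=-10, q=13}

Derivation:
Keep first 4 events (discard last 3):
  after event 1 (t=3: SET p = 44): {p=44}
  after event 2 (t=8: SET p = -10): {p=-10}
  after event 3 (t=14: DEC q by 6): {p=-10, q=-6}
  after event 4 (t=24: SET q = 13): {p=-10, q=13}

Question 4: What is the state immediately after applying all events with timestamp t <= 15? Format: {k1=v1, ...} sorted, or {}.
Answer: {p=-10, q=-6}

Derivation:
Apply events with t <= 15 (3 events):
  after event 1 (t=3: SET p = 44): {p=44}
  after event 2 (t=8: SET p = -10): {p=-10}
  after event 3 (t=14: DEC q by 6): {p=-10, q=-6}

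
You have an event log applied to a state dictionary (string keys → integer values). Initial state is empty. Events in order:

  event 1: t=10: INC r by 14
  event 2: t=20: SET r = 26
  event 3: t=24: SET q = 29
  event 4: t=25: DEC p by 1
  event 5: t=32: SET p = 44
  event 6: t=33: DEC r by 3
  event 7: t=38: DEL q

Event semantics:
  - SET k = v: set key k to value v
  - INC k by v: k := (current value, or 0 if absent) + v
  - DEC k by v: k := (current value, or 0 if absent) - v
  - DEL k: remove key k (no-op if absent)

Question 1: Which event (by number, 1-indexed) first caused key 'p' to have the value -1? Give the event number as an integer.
Looking for first event where p becomes -1:
  event 4: p (absent) -> -1  <-- first match

Answer: 4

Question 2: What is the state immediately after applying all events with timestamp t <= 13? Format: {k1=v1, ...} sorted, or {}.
Apply events with t <= 13 (1 events):
  after event 1 (t=10: INC r by 14): {r=14}

Answer: {r=14}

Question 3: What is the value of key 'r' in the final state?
Track key 'r' through all 7 events:
  event 1 (t=10: INC r by 14): r (absent) -> 14
  event 2 (t=20: SET r = 26): r 14 -> 26
  event 3 (t=24: SET q = 29): r unchanged
  event 4 (t=25: DEC p by 1): r unchanged
  event 5 (t=32: SET p = 44): r unchanged
  event 6 (t=33: DEC r by 3): r 26 -> 23
  event 7 (t=38: DEL q): r unchanged
Final: r = 23

Answer: 23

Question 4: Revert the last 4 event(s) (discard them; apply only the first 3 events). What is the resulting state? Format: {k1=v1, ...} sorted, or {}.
Answer: {q=29, r=26}

Derivation:
Keep first 3 events (discard last 4):
  after event 1 (t=10: INC r by 14): {r=14}
  after event 2 (t=20: SET r = 26): {r=26}
  after event 3 (t=24: SET q = 29): {q=29, r=26}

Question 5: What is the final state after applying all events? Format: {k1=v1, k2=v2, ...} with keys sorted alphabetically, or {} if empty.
  after event 1 (t=10: INC r by 14): {r=14}
  after event 2 (t=20: SET r = 26): {r=26}
  after event 3 (t=24: SET q = 29): {q=29, r=26}
  after event 4 (t=25: DEC p by 1): {p=-1, q=29, r=26}
  after event 5 (t=32: SET p = 44): {p=44, q=29, r=26}
  after event 6 (t=33: DEC r by 3): {p=44, q=29, r=23}
  after event 7 (t=38: DEL q): {p=44, r=23}

Answer: {p=44, r=23}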